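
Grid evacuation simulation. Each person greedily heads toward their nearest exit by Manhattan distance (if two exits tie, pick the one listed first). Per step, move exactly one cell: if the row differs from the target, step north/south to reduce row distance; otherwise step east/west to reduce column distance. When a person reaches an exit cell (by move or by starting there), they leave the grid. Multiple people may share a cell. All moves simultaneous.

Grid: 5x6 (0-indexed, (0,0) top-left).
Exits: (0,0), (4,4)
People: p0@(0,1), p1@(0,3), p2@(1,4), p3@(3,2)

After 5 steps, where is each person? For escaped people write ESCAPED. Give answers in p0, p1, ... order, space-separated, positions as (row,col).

Step 1: p0:(0,1)->(0,0)->EXIT | p1:(0,3)->(0,2) | p2:(1,4)->(2,4) | p3:(3,2)->(4,2)
Step 2: p0:escaped | p1:(0,2)->(0,1) | p2:(2,4)->(3,4) | p3:(4,2)->(4,3)
Step 3: p0:escaped | p1:(0,1)->(0,0)->EXIT | p2:(3,4)->(4,4)->EXIT | p3:(4,3)->(4,4)->EXIT

ESCAPED ESCAPED ESCAPED ESCAPED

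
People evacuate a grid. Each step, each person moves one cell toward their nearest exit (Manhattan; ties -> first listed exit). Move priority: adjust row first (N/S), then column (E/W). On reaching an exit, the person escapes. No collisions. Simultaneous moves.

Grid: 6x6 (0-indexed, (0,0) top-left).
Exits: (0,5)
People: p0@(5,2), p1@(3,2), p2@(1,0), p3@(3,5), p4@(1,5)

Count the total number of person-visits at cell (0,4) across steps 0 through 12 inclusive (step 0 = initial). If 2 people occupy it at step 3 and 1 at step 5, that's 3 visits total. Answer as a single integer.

Step 0: p0@(5,2) p1@(3,2) p2@(1,0) p3@(3,5) p4@(1,5) -> at (0,4): 0 [-], cum=0
Step 1: p0@(4,2) p1@(2,2) p2@(0,0) p3@(2,5) p4@ESC -> at (0,4): 0 [-], cum=0
Step 2: p0@(3,2) p1@(1,2) p2@(0,1) p3@(1,5) p4@ESC -> at (0,4): 0 [-], cum=0
Step 3: p0@(2,2) p1@(0,2) p2@(0,2) p3@ESC p4@ESC -> at (0,4): 0 [-], cum=0
Step 4: p0@(1,2) p1@(0,3) p2@(0,3) p3@ESC p4@ESC -> at (0,4): 0 [-], cum=0
Step 5: p0@(0,2) p1@(0,4) p2@(0,4) p3@ESC p4@ESC -> at (0,4): 2 [p1,p2], cum=2
Step 6: p0@(0,3) p1@ESC p2@ESC p3@ESC p4@ESC -> at (0,4): 0 [-], cum=2
Step 7: p0@(0,4) p1@ESC p2@ESC p3@ESC p4@ESC -> at (0,4): 1 [p0], cum=3
Step 8: p0@ESC p1@ESC p2@ESC p3@ESC p4@ESC -> at (0,4): 0 [-], cum=3
Total visits = 3

Answer: 3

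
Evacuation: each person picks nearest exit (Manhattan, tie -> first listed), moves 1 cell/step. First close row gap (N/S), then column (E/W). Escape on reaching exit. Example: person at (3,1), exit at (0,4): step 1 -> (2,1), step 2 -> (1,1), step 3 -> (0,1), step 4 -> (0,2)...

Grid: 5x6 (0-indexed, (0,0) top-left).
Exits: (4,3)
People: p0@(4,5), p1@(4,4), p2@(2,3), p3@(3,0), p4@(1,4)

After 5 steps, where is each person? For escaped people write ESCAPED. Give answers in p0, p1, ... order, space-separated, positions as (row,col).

Step 1: p0:(4,5)->(4,4) | p1:(4,4)->(4,3)->EXIT | p2:(2,3)->(3,3) | p3:(3,0)->(4,0) | p4:(1,4)->(2,4)
Step 2: p0:(4,4)->(4,3)->EXIT | p1:escaped | p2:(3,3)->(4,3)->EXIT | p3:(4,0)->(4,1) | p4:(2,4)->(3,4)
Step 3: p0:escaped | p1:escaped | p2:escaped | p3:(4,1)->(4,2) | p4:(3,4)->(4,4)
Step 4: p0:escaped | p1:escaped | p2:escaped | p3:(4,2)->(4,3)->EXIT | p4:(4,4)->(4,3)->EXIT

ESCAPED ESCAPED ESCAPED ESCAPED ESCAPED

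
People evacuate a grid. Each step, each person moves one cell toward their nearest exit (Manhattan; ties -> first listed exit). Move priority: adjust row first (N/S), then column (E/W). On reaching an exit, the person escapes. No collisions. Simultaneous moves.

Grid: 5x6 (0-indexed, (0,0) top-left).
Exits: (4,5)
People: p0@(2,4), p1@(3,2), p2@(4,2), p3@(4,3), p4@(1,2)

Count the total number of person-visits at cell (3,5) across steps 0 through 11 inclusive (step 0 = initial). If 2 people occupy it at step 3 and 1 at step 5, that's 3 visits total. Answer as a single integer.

Step 0: p0@(2,4) p1@(3,2) p2@(4,2) p3@(4,3) p4@(1,2) -> at (3,5): 0 [-], cum=0
Step 1: p0@(3,4) p1@(4,2) p2@(4,3) p3@(4,4) p4@(2,2) -> at (3,5): 0 [-], cum=0
Step 2: p0@(4,4) p1@(4,3) p2@(4,4) p3@ESC p4@(3,2) -> at (3,5): 0 [-], cum=0
Step 3: p0@ESC p1@(4,4) p2@ESC p3@ESC p4@(4,2) -> at (3,5): 0 [-], cum=0
Step 4: p0@ESC p1@ESC p2@ESC p3@ESC p4@(4,3) -> at (3,5): 0 [-], cum=0
Step 5: p0@ESC p1@ESC p2@ESC p3@ESC p4@(4,4) -> at (3,5): 0 [-], cum=0
Step 6: p0@ESC p1@ESC p2@ESC p3@ESC p4@ESC -> at (3,5): 0 [-], cum=0
Total visits = 0

Answer: 0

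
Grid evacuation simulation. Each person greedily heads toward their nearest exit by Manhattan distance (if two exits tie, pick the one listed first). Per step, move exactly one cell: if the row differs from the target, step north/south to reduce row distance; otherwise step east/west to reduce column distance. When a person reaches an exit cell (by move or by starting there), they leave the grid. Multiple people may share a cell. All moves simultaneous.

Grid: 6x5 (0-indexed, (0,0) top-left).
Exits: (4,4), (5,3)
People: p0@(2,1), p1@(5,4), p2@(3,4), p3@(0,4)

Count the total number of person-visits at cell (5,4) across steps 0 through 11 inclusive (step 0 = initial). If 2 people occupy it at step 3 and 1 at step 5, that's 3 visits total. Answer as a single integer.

Answer: 1

Derivation:
Step 0: p0@(2,1) p1@(5,4) p2@(3,4) p3@(0,4) -> at (5,4): 1 [p1], cum=1
Step 1: p0@(3,1) p1@ESC p2@ESC p3@(1,4) -> at (5,4): 0 [-], cum=1
Step 2: p0@(4,1) p1@ESC p2@ESC p3@(2,4) -> at (5,4): 0 [-], cum=1
Step 3: p0@(4,2) p1@ESC p2@ESC p3@(3,4) -> at (5,4): 0 [-], cum=1
Step 4: p0@(4,3) p1@ESC p2@ESC p3@ESC -> at (5,4): 0 [-], cum=1
Step 5: p0@ESC p1@ESC p2@ESC p3@ESC -> at (5,4): 0 [-], cum=1
Total visits = 1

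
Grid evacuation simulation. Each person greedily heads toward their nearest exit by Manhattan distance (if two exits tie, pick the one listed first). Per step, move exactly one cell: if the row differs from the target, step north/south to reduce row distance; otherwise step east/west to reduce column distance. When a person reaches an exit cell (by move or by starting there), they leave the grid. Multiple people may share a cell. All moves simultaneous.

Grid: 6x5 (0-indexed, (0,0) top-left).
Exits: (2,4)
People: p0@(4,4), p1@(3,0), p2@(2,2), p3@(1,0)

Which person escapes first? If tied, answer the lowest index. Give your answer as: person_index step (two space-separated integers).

Step 1: p0:(4,4)->(3,4) | p1:(3,0)->(2,0) | p2:(2,2)->(2,3) | p3:(1,0)->(2,0)
Step 2: p0:(3,4)->(2,4)->EXIT | p1:(2,0)->(2,1) | p2:(2,3)->(2,4)->EXIT | p3:(2,0)->(2,1)
Step 3: p0:escaped | p1:(2,1)->(2,2) | p2:escaped | p3:(2,1)->(2,2)
Step 4: p0:escaped | p1:(2,2)->(2,3) | p2:escaped | p3:(2,2)->(2,3)
Step 5: p0:escaped | p1:(2,3)->(2,4)->EXIT | p2:escaped | p3:(2,3)->(2,4)->EXIT
Exit steps: [2, 5, 2, 5]
First to escape: p0 at step 2

Answer: 0 2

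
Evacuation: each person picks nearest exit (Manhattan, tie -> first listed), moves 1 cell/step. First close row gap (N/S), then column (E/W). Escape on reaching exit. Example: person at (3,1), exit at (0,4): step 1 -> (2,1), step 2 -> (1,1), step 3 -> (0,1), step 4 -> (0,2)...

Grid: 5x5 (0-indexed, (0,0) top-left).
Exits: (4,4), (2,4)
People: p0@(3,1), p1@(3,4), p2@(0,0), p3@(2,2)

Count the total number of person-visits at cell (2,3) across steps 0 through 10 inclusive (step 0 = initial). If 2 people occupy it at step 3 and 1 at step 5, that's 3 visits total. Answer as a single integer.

Step 0: p0@(3,1) p1@(3,4) p2@(0,0) p3@(2,2) -> at (2,3): 0 [-], cum=0
Step 1: p0@(4,1) p1@ESC p2@(1,0) p3@(2,3) -> at (2,3): 1 [p3], cum=1
Step 2: p0@(4,2) p1@ESC p2@(2,0) p3@ESC -> at (2,3): 0 [-], cum=1
Step 3: p0@(4,3) p1@ESC p2@(2,1) p3@ESC -> at (2,3): 0 [-], cum=1
Step 4: p0@ESC p1@ESC p2@(2,2) p3@ESC -> at (2,3): 0 [-], cum=1
Step 5: p0@ESC p1@ESC p2@(2,3) p3@ESC -> at (2,3): 1 [p2], cum=2
Step 6: p0@ESC p1@ESC p2@ESC p3@ESC -> at (2,3): 0 [-], cum=2
Total visits = 2

Answer: 2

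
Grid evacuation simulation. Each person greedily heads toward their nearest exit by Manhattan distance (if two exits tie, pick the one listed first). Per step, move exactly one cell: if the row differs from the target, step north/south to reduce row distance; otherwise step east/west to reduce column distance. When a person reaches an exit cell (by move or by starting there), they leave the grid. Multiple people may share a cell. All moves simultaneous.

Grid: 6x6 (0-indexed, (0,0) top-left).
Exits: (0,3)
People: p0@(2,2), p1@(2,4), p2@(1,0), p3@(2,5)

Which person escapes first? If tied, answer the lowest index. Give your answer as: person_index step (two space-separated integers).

Step 1: p0:(2,2)->(1,2) | p1:(2,4)->(1,4) | p2:(1,0)->(0,0) | p3:(2,5)->(1,5)
Step 2: p0:(1,2)->(0,2) | p1:(1,4)->(0,4) | p2:(0,0)->(0,1) | p3:(1,5)->(0,5)
Step 3: p0:(0,2)->(0,3)->EXIT | p1:(0,4)->(0,3)->EXIT | p2:(0,1)->(0,2) | p3:(0,5)->(0,4)
Step 4: p0:escaped | p1:escaped | p2:(0,2)->(0,3)->EXIT | p3:(0,4)->(0,3)->EXIT
Exit steps: [3, 3, 4, 4]
First to escape: p0 at step 3

Answer: 0 3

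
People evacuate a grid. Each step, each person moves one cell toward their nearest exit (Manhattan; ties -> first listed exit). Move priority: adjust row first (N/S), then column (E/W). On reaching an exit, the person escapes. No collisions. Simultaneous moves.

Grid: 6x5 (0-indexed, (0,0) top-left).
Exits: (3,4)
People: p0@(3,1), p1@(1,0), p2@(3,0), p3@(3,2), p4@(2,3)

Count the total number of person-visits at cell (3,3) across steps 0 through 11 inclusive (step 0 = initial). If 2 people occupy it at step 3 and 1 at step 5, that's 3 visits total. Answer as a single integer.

Answer: 5

Derivation:
Step 0: p0@(3,1) p1@(1,0) p2@(3,0) p3@(3,2) p4@(2,3) -> at (3,3): 0 [-], cum=0
Step 1: p0@(3,2) p1@(2,0) p2@(3,1) p3@(3,3) p4@(3,3) -> at (3,3): 2 [p3,p4], cum=2
Step 2: p0@(3,3) p1@(3,0) p2@(3,2) p3@ESC p4@ESC -> at (3,3): 1 [p0], cum=3
Step 3: p0@ESC p1@(3,1) p2@(3,3) p3@ESC p4@ESC -> at (3,3): 1 [p2], cum=4
Step 4: p0@ESC p1@(3,2) p2@ESC p3@ESC p4@ESC -> at (3,3): 0 [-], cum=4
Step 5: p0@ESC p1@(3,3) p2@ESC p3@ESC p4@ESC -> at (3,3): 1 [p1], cum=5
Step 6: p0@ESC p1@ESC p2@ESC p3@ESC p4@ESC -> at (3,3): 0 [-], cum=5
Total visits = 5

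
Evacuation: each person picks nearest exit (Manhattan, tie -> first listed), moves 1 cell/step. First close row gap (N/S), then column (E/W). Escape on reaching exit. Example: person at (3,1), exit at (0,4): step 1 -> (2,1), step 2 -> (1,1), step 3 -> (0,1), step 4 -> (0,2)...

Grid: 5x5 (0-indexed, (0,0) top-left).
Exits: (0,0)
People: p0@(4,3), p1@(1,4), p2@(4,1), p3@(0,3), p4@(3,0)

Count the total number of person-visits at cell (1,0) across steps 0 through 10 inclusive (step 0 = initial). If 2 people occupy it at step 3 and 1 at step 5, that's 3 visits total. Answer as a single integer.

Step 0: p0@(4,3) p1@(1,4) p2@(4,1) p3@(0,3) p4@(3,0) -> at (1,0): 0 [-], cum=0
Step 1: p0@(3,3) p1@(0,4) p2@(3,1) p3@(0,2) p4@(2,0) -> at (1,0): 0 [-], cum=0
Step 2: p0@(2,3) p1@(0,3) p2@(2,1) p3@(0,1) p4@(1,0) -> at (1,0): 1 [p4], cum=1
Step 3: p0@(1,3) p1@(0,2) p2@(1,1) p3@ESC p4@ESC -> at (1,0): 0 [-], cum=1
Step 4: p0@(0,3) p1@(0,1) p2@(0,1) p3@ESC p4@ESC -> at (1,0): 0 [-], cum=1
Step 5: p0@(0,2) p1@ESC p2@ESC p3@ESC p4@ESC -> at (1,0): 0 [-], cum=1
Step 6: p0@(0,1) p1@ESC p2@ESC p3@ESC p4@ESC -> at (1,0): 0 [-], cum=1
Step 7: p0@ESC p1@ESC p2@ESC p3@ESC p4@ESC -> at (1,0): 0 [-], cum=1
Total visits = 1

Answer: 1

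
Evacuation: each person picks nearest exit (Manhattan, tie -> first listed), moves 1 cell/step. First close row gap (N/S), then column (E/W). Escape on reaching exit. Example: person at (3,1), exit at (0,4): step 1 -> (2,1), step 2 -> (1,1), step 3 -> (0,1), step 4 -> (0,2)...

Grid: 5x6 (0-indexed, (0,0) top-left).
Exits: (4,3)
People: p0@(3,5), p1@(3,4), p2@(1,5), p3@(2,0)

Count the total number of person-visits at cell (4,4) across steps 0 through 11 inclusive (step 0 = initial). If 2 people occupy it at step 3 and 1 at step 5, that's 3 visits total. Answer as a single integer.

Step 0: p0@(3,5) p1@(3,4) p2@(1,5) p3@(2,0) -> at (4,4): 0 [-], cum=0
Step 1: p0@(4,5) p1@(4,4) p2@(2,5) p3@(3,0) -> at (4,4): 1 [p1], cum=1
Step 2: p0@(4,4) p1@ESC p2@(3,5) p3@(4,0) -> at (4,4): 1 [p0], cum=2
Step 3: p0@ESC p1@ESC p2@(4,5) p3@(4,1) -> at (4,4): 0 [-], cum=2
Step 4: p0@ESC p1@ESC p2@(4,4) p3@(4,2) -> at (4,4): 1 [p2], cum=3
Step 5: p0@ESC p1@ESC p2@ESC p3@ESC -> at (4,4): 0 [-], cum=3
Total visits = 3

Answer: 3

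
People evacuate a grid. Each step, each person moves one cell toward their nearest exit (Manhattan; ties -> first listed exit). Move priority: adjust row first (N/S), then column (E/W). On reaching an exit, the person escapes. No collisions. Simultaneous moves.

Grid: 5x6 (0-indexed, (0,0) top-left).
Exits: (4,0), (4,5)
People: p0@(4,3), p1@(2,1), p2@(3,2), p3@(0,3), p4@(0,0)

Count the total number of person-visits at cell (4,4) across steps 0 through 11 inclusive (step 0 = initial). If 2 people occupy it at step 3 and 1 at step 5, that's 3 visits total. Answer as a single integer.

Step 0: p0@(4,3) p1@(2,1) p2@(3,2) p3@(0,3) p4@(0,0) -> at (4,4): 0 [-], cum=0
Step 1: p0@(4,4) p1@(3,1) p2@(4,2) p3@(1,3) p4@(1,0) -> at (4,4): 1 [p0], cum=1
Step 2: p0@ESC p1@(4,1) p2@(4,1) p3@(2,3) p4@(2,0) -> at (4,4): 0 [-], cum=1
Step 3: p0@ESC p1@ESC p2@ESC p3@(3,3) p4@(3,0) -> at (4,4): 0 [-], cum=1
Step 4: p0@ESC p1@ESC p2@ESC p3@(4,3) p4@ESC -> at (4,4): 0 [-], cum=1
Step 5: p0@ESC p1@ESC p2@ESC p3@(4,4) p4@ESC -> at (4,4): 1 [p3], cum=2
Step 6: p0@ESC p1@ESC p2@ESC p3@ESC p4@ESC -> at (4,4): 0 [-], cum=2
Total visits = 2

Answer: 2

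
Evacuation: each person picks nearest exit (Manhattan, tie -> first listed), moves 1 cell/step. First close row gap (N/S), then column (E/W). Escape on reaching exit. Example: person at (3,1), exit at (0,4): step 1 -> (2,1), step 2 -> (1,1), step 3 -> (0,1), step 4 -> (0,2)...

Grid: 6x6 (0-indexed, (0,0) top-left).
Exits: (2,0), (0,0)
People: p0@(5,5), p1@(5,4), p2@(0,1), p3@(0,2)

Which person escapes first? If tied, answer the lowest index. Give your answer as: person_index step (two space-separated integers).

Step 1: p0:(5,5)->(4,5) | p1:(5,4)->(4,4) | p2:(0,1)->(0,0)->EXIT | p3:(0,2)->(0,1)
Step 2: p0:(4,5)->(3,5) | p1:(4,4)->(3,4) | p2:escaped | p3:(0,1)->(0,0)->EXIT
Step 3: p0:(3,5)->(2,5) | p1:(3,4)->(2,4) | p2:escaped | p3:escaped
Step 4: p0:(2,5)->(2,4) | p1:(2,4)->(2,3) | p2:escaped | p3:escaped
Step 5: p0:(2,4)->(2,3) | p1:(2,3)->(2,2) | p2:escaped | p3:escaped
Step 6: p0:(2,3)->(2,2) | p1:(2,2)->(2,1) | p2:escaped | p3:escaped
Step 7: p0:(2,2)->(2,1) | p1:(2,1)->(2,0)->EXIT | p2:escaped | p3:escaped
Step 8: p0:(2,1)->(2,0)->EXIT | p1:escaped | p2:escaped | p3:escaped
Exit steps: [8, 7, 1, 2]
First to escape: p2 at step 1

Answer: 2 1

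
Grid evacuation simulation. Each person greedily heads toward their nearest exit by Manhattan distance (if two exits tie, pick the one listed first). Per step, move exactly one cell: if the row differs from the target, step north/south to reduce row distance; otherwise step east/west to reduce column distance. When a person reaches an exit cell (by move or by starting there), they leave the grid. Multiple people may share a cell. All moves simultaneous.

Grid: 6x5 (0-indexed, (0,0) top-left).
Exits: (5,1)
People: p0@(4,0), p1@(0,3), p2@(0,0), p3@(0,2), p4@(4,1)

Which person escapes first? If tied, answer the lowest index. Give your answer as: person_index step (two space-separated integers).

Answer: 4 1

Derivation:
Step 1: p0:(4,0)->(5,0) | p1:(0,3)->(1,3) | p2:(0,0)->(1,0) | p3:(0,2)->(1,2) | p4:(4,1)->(5,1)->EXIT
Step 2: p0:(5,0)->(5,1)->EXIT | p1:(1,3)->(2,3) | p2:(1,0)->(2,0) | p3:(1,2)->(2,2) | p4:escaped
Step 3: p0:escaped | p1:(2,3)->(3,3) | p2:(2,0)->(3,0) | p3:(2,2)->(3,2) | p4:escaped
Step 4: p0:escaped | p1:(3,3)->(4,3) | p2:(3,0)->(4,0) | p3:(3,2)->(4,2) | p4:escaped
Step 5: p0:escaped | p1:(4,3)->(5,3) | p2:(4,0)->(5,0) | p3:(4,2)->(5,2) | p4:escaped
Step 6: p0:escaped | p1:(5,3)->(5,2) | p2:(5,0)->(5,1)->EXIT | p3:(5,2)->(5,1)->EXIT | p4:escaped
Step 7: p0:escaped | p1:(5,2)->(5,1)->EXIT | p2:escaped | p3:escaped | p4:escaped
Exit steps: [2, 7, 6, 6, 1]
First to escape: p4 at step 1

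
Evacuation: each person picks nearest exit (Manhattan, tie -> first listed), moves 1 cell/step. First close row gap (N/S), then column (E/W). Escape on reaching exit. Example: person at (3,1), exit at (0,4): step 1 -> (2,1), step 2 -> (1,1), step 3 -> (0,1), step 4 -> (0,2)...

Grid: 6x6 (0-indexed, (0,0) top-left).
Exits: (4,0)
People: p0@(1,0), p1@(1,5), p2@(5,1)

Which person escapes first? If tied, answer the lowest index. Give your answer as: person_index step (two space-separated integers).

Answer: 2 2

Derivation:
Step 1: p0:(1,0)->(2,0) | p1:(1,5)->(2,5) | p2:(5,1)->(4,1)
Step 2: p0:(2,0)->(3,0) | p1:(2,5)->(3,5) | p2:(4,1)->(4,0)->EXIT
Step 3: p0:(3,0)->(4,0)->EXIT | p1:(3,5)->(4,5) | p2:escaped
Step 4: p0:escaped | p1:(4,5)->(4,4) | p2:escaped
Step 5: p0:escaped | p1:(4,4)->(4,3) | p2:escaped
Step 6: p0:escaped | p1:(4,3)->(4,2) | p2:escaped
Step 7: p0:escaped | p1:(4,2)->(4,1) | p2:escaped
Step 8: p0:escaped | p1:(4,1)->(4,0)->EXIT | p2:escaped
Exit steps: [3, 8, 2]
First to escape: p2 at step 2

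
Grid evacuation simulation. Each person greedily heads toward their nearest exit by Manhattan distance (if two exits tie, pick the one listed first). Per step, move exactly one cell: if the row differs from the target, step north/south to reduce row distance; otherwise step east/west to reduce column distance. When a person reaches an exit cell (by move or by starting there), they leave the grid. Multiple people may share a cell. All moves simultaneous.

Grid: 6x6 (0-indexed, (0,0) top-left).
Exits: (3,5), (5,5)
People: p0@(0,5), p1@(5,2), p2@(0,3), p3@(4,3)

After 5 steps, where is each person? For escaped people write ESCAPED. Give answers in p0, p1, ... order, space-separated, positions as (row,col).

Step 1: p0:(0,5)->(1,5) | p1:(5,2)->(5,3) | p2:(0,3)->(1,3) | p3:(4,3)->(3,3)
Step 2: p0:(1,5)->(2,5) | p1:(5,3)->(5,4) | p2:(1,3)->(2,3) | p3:(3,3)->(3,4)
Step 3: p0:(2,5)->(3,5)->EXIT | p1:(5,4)->(5,5)->EXIT | p2:(2,3)->(3,3) | p3:(3,4)->(3,5)->EXIT
Step 4: p0:escaped | p1:escaped | p2:(3,3)->(3,4) | p3:escaped
Step 5: p0:escaped | p1:escaped | p2:(3,4)->(3,5)->EXIT | p3:escaped

ESCAPED ESCAPED ESCAPED ESCAPED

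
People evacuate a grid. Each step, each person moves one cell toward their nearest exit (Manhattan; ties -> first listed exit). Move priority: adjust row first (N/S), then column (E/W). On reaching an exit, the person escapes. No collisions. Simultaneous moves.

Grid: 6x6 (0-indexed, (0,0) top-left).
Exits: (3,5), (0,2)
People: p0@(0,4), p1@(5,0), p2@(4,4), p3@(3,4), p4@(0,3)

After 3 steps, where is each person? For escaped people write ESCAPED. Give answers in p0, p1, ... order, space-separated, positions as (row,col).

Step 1: p0:(0,4)->(0,3) | p1:(5,0)->(4,0) | p2:(4,4)->(3,4) | p3:(3,4)->(3,5)->EXIT | p4:(0,3)->(0,2)->EXIT
Step 2: p0:(0,3)->(0,2)->EXIT | p1:(4,0)->(3,0) | p2:(3,4)->(3,5)->EXIT | p3:escaped | p4:escaped
Step 3: p0:escaped | p1:(3,0)->(3,1) | p2:escaped | p3:escaped | p4:escaped

ESCAPED (3,1) ESCAPED ESCAPED ESCAPED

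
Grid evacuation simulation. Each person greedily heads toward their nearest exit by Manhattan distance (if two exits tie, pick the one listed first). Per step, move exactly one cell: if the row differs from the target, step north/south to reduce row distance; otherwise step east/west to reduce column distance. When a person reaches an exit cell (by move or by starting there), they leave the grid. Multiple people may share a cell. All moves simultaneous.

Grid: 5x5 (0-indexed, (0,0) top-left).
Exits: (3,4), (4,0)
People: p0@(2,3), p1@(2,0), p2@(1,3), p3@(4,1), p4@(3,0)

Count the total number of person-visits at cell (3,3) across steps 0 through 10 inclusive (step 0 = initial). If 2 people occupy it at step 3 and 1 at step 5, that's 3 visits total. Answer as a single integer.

Answer: 2

Derivation:
Step 0: p0@(2,3) p1@(2,0) p2@(1,3) p3@(4,1) p4@(3,0) -> at (3,3): 0 [-], cum=0
Step 1: p0@(3,3) p1@(3,0) p2@(2,3) p3@ESC p4@ESC -> at (3,3): 1 [p0], cum=1
Step 2: p0@ESC p1@ESC p2@(3,3) p3@ESC p4@ESC -> at (3,3): 1 [p2], cum=2
Step 3: p0@ESC p1@ESC p2@ESC p3@ESC p4@ESC -> at (3,3): 0 [-], cum=2
Total visits = 2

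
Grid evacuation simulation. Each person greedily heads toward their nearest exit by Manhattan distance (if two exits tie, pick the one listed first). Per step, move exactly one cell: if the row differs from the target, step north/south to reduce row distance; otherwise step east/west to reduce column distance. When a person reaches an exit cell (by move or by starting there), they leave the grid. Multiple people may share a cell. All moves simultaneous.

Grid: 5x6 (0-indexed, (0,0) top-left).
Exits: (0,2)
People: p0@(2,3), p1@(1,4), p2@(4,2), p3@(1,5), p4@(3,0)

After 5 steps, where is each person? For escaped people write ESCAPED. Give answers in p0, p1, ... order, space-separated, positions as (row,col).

Step 1: p0:(2,3)->(1,3) | p1:(1,4)->(0,4) | p2:(4,2)->(3,2) | p3:(1,5)->(0,5) | p4:(3,0)->(2,0)
Step 2: p0:(1,3)->(0,3) | p1:(0,4)->(0,3) | p2:(3,2)->(2,2) | p3:(0,5)->(0,4) | p4:(2,0)->(1,0)
Step 3: p0:(0,3)->(0,2)->EXIT | p1:(0,3)->(0,2)->EXIT | p2:(2,2)->(1,2) | p3:(0,4)->(0,3) | p4:(1,0)->(0,0)
Step 4: p0:escaped | p1:escaped | p2:(1,2)->(0,2)->EXIT | p3:(0,3)->(0,2)->EXIT | p4:(0,0)->(0,1)
Step 5: p0:escaped | p1:escaped | p2:escaped | p3:escaped | p4:(0,1)->(0,2)->EXIT

ESCAPED ESCAPED ESCAPED ESCAPED ESCAPED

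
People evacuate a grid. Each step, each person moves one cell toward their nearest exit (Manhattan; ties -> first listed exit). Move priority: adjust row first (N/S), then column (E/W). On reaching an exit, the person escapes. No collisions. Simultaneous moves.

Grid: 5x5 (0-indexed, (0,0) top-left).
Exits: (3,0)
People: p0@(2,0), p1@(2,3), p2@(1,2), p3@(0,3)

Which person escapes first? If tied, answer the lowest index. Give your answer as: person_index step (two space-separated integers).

Answer: 0 1

Derivation:
Step 1: p0:(2,0)->(3,0)->EXIT | p1:(2,3)->(3,3) | p2:(1,2)->(2,2) | p3:(0,3)->(1,3)
Step 2: p0:escaped | p1:(3,3)->(3,2) | p2:(2,2)->(3,2) | p3:(1,3)->(2,3)
Step 3: p0:escaped | p1:(3,2)->(3,1) | p2:(3,2)->(3,1) | p3:(2,3)->(3,3)
Step 4: p0:escaped | p1:(3,1)->(3,0)->EXIT | p2:(3,1)->(3,0)->EXIT | p3:(3,3)->(3,2)
Step 5: p0:escaped | p1:escaped | p2:escaped | p3:(3,2)->(3,1)
Step 6: p0:escaped | p1:escaped | p2:escaped | p3:(3,1)->(3,0)->EXIT
Exit steps: [1, 4, 4, 6]
First to escape: p0 at step 1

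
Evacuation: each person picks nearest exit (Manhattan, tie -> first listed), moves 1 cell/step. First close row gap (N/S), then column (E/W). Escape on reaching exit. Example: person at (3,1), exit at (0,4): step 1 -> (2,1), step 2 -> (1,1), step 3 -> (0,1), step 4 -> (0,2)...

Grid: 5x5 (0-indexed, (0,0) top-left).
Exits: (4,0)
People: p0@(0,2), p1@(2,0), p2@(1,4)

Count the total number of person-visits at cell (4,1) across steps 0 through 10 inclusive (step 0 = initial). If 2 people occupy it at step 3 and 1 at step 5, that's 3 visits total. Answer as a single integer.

Step 0: p0@(0,2) p1@(2,0) p2@(1,4) -> at (4,1): 0 [-], cum=0
Step 1: p0@(1,2) p1@(3,0) p2@(2,4) -> at (4,1): 0 [-], cum=0
Step 2: p0@(2,2) p1@ESC p2@(3,4) -> at (4,1): 0 [-], cum=0
Step 3: p0@(3,2) p1@ESC p2@(4,4) -> at (4,1): 0 [-], cum=0
Step 4: p0@(4,2) p1@ESC p2@(4,3) -> at (4,1): 0 [-], cum=0
Step 5: p0@(4,1) p1@ESC p2@(4,2) -> at (4,1): 1 [p0], cum=1
Step 6: p0@ESC p1@ESC p2@(4,1) -> at (4,1): 1 [p2], cum=2
Step 7: p0@ESC p1@ESC p2@ESC -> at (4,1): 0 [-], cum=2
Total visits = 2

Answer: 2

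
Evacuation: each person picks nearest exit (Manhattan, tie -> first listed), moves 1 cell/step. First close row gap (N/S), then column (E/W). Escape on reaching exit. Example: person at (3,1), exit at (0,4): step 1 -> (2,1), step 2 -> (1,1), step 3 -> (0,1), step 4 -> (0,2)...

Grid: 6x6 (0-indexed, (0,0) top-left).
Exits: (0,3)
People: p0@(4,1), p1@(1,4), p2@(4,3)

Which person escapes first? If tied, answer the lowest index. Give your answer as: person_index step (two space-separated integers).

Answer: 1 2

Derivation:
Step 1: p0:(4,1)->(3,1) | p1:(1,4)->(0,4) | p2:(4,3)->(3,3)
Step 2: p0:(3,1)->(2,1) | p1:(0,4)->(0,3)->EXIT | p2:(3,3)->(2,3)
Step 3: p0:(2,1)->(1,1) | p1:escaped | p2:(2,3)->(1,3)
Step 4: p0:(1,1)->(0,1) | p1:escaped | p2:(1,3)->(0,3)->EXIT
Step 5: p0:(0,1)->(0,2) | p1:escaped | p2:escaped
Step 6: p0:(0,2)->(0,3)->EXIT | p1:escaped | p2:escaped
Exit steps: [6, 2, 4]
First to escape: p1 at step 2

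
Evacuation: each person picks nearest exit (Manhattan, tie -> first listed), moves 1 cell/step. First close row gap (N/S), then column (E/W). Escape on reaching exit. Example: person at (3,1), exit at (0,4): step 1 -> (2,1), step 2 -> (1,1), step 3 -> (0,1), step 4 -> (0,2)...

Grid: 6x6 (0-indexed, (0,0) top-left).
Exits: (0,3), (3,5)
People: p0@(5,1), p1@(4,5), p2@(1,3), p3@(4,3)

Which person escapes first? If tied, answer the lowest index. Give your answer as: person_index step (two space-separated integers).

Answer: 1 1

Derivation:
Step 1: p0:(5,1)->(4,1) | p1:(4,5)->(3,5)->EXIT | p2:(1,3)->(0,3)->EXIT | p3:(4,3)->(3,3)
Step 2: p0:(4,1)->(3,1) | p1:escaped | p2:escaped | p3:(3,3)->(3,4)
Step 3: p0:(3,1)->(3,2) | p1:escaped | p2:escaped | p3:(3,4)->(3,5)->EXIT
Step 4: p0:(3,2)->(3,3) | p1:escaped | p2:escaped | p3:escaped
Step 5: p0:(3,3)->(3,4) | p1:escaped | p2:escaped | p3:escaped
Step 6: p0:(3,4)->(3,5)->EXIT | p1:escaped | p2:escaped | p3:escaped
Exit steps: [6, 1, 1, 3]
First to escape: p1 at step 1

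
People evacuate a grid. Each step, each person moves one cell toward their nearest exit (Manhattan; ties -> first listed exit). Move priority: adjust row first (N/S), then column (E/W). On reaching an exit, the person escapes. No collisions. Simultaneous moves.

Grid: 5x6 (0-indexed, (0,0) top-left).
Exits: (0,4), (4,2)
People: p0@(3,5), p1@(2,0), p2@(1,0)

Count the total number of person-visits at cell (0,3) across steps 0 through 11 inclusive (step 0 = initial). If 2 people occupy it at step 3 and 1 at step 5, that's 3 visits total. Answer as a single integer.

Answer: 1

Derivation:
Step 0: p0@(3,5) p1@(2,0) p2@(1,0) -> at (0,3): 0 [-], cum=0
Step 1: p0@(2,5) p1@(3,0) p2@(0,0) -> at (0,3): 0 [-], cum=0
Step 2: p0@(1,5) p1@(4,0) p2@(0,1) -> at (0,3): 0 [-], cum=0
Step 3: p0@(0,5) p1@(4,1) p2@(0,2) -> at (0,3): 0 [-], cum=0
Step 4: p0@ESC p1@ESC p2@(0,3) -> at (0,3): 1 [p2], cum=1
Step 5: p0@ESC p1@ESC p2@ESC -> at (0,3): 0 [-], cum=1
Total visits = 1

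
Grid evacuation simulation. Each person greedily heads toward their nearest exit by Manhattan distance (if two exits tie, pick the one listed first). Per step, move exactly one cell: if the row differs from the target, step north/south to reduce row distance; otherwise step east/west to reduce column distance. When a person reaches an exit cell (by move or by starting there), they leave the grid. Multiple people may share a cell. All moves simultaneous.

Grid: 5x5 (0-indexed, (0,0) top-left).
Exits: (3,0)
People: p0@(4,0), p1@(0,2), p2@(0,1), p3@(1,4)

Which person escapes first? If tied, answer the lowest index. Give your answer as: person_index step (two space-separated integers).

Step 1: p0:(4,0)->(3,0)->EXIT | p1:(0,2)->(1,2) | p2:(0,1)->(1,1) | p3:(1,4)->(2,4)
Step 2: p0:escaped | p1:(1,2)->(2,2) | p2:(1,1)->(2,1) | p3:(2,4)->(3,4)
Step 3: p0:escaped | p1:(2,2)->(3,2) | p2:(2,1)->(3,1) | p3:(3,4)->(3,3)
Step 4: p0:escaped | p1:(3,2)->(3,1) | p2:(3,1)->(3,0)->EXIT | p3:(3,3)->(3,2)
Step 5: p0:escaped | p1:(3,1)->(3,0)->EXIT | p2:escaped | p3:(3,2)->(3,1)
Step 6: p0:escaped | p1:escaped | p2:escaped | p3:(3,1)->(3,0)->EXIT
Exit steps: [1, 5, 4, 6]
First to escape: p0 at step 1

Answer: 0 1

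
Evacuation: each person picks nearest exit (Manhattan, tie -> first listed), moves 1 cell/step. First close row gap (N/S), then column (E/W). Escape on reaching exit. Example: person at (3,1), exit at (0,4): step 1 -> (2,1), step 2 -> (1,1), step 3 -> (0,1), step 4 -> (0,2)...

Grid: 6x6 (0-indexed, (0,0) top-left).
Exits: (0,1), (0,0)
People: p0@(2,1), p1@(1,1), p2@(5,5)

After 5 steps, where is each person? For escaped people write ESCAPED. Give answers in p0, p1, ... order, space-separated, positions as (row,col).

Step 1: p0:(2,1)->(1,1) | p1:(1,1)->(0,1)->EXIT | p2:(5,5)->(4,5)
Step 2: p0:(1,1)->(0,1)->EXIT | p1:escaped | p2:(4,5)->(3,5)
Step 3: p0:escaped | p1:escaped | p2:(3,5)->(2,5)
Step 4: p0:escaped | p1:escaped | p2:(2,5)->(1,5)
Step 5: p0:escaped | p1:escaped | p2:(1,5)->(0,5)

ESCAPED ESCAPED (0,5)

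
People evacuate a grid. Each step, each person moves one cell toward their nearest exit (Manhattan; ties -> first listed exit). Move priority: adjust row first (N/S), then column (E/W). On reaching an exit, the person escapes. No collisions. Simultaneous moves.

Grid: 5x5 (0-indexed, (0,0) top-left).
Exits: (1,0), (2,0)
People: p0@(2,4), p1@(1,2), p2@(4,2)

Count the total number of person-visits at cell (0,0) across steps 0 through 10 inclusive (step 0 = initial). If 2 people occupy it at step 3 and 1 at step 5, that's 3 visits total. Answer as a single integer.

Step 0: p0@(2,4) p1@(1,2) p2@(4,2) -> at (0,0): 0 [-], cum=0
Step 1: p0@(2,3) p1@(1,1) p2@(3,2) -> at (0,0): 0 [-], cum=0
Step 2: p0@(2,2) p1@ESC p2@(2,2) -> at (0,0): 0 [-], cum=0
Step 3: p0@(2,1) p1@ESC p2@(2,1) -> at (0,0): 0 [-], cum=0
Step 4: p0@ESC p1@ESC p2@ESC -> at (0,0): 0 [-], cum=0
Total visits = 0

Answer: 0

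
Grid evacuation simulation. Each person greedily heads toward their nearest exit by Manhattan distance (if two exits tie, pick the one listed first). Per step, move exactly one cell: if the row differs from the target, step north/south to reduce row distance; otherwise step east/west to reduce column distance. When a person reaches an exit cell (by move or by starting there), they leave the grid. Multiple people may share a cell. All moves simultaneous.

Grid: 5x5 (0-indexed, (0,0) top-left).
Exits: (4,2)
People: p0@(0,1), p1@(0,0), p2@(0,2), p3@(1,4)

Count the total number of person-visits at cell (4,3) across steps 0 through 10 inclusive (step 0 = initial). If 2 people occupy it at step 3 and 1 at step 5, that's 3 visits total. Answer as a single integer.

Answer: 1

Derivation:
Step 0: p0@(0,1) p1@(0,0) p2@(0,2) p3@(1,4) -> at (4,3): 0 [-], cum=0
Step 1: p0@(1,1) p1@(1,0) p2@(1,2) p3@(2,4) -> at (4,3): 0 [-], cum=0
Step 2: p0@(2,1) p1@(2,0) p2@(2,2) p3@(3,4) -> at (4,3): 0 [-], cum=0
Step 3: p0@(3,1) p1@(3,0) p2@(3,2) p3@(4,4) -> at (4,3): 0 [-], cum=0
Step 4: p0@(4,1) p1@(4,0) p2@ESC p3@(4,3) -> at (4,3): 1 [p3], cum=1
Step 5: p0@ESC p1@(4,1) p2@ESC p3@ESC -> at (4,3): 0 [-], cum=1
Step 6: p0@ESC p1@ESC p2@ESC p3@ESC -> at (4,3): 0 [-], cum=1
Total visits = 1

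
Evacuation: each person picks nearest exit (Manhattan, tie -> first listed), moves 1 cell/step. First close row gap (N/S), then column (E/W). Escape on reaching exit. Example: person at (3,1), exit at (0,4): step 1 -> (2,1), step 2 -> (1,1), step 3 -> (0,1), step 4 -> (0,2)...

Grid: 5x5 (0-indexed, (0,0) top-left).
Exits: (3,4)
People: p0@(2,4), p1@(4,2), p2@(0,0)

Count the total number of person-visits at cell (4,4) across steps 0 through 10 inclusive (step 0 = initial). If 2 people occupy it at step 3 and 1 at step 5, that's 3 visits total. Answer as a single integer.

Step 0: p0@(2,4) p1@(4,2) p2@(0,0) -> at (4,4): 0 [-], cum=0
Step 1: p0@ESC p1@(3,2) p2@(1,0) -> at (4,4): 0 [-], cum=0
Step 2: p0@ESC p1@(3,3) p2@(2,0) -> at (4,4): 0 [-], cum=0
Step 3: p0@ESC p1@ESC p2@(3,0) -> at (4,4): 0 [-], cum=0
Step 4: p0@ESC p1@ESC p2@(3,1) -> at (4,4): 0 [-], cum=0
Step 5: p0@ESC p1@ESC p2@(3,2) -> at (4,4): 0 [-], cum=0
Step 6: p0@ESC p1@ESC p2@(3,3) -> at (4,4): 0 [-], cum=0
Step 7: p0@ESC p1@ESC p2@ESC -> at (4,4): 0 [-], cum=0
Total visits = 0

Answer: 0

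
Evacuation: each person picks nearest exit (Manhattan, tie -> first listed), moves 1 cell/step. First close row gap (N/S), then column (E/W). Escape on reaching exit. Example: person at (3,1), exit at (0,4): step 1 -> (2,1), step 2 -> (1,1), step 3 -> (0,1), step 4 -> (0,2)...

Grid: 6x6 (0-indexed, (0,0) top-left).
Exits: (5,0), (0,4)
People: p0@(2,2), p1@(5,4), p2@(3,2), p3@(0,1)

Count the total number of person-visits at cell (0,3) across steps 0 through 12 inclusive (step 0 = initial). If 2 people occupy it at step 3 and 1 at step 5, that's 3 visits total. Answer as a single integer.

Answer: 2

Derivation:
Step 0: p0@(2,2) p1@(5,4) p2@(3,2) p3@(0,1) -> at (0,3): 0 [-], cum=0
Step 1: p0@(1,2) p1@(5,3) p2@(4,2) p3@(0,2) -> at (0,3): 0 [-], cum=0
Step 2: p0@(0,2) p1@(5,2) p2@(5,2) p3@(0,3) -> at (0,3): 1 [p3], cum=1
Step 3: p0@(0,3) p1@(5,1) p2@(5,1) p3@ESC -> at (0,3): 1 [p0], cum=2
Step 4: p0@ESC p1@ESC p2@ESC p3@ESC -> at (0,3): 0 [-], cum=2
Total visits = 2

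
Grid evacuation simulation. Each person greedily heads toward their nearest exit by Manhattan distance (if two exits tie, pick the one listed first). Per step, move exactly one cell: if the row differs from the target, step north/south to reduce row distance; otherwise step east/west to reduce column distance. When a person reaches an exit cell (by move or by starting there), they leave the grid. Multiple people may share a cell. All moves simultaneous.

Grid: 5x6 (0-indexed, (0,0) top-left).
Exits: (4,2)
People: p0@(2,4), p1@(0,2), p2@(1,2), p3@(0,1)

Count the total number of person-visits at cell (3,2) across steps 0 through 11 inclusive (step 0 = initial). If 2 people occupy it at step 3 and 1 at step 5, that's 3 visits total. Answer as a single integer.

Answer: 2

Derivation:
Step 0: p0@(2,4) p1@(0,2) p2@(1,2) p3@(0,1) -> at (3,2): 0 [-], cum=0
Step 1: p0@(3,4) p1@(1,2) p2@(2,2) p3@(1,1) -> at (3,2): 0 [-], cum=0
Step 2: p0@(4,4) p1@(2,2) p2@(3,2) p3@(2,1) -> at (3,2): 1 [p2], cum=1
Step 3: p0@(4,3) p1@(3,2) p2@ESC p3@(3,1) -> at (3,2): 1 [p1], cum=2
Step 4: p0@ESC p1@ESC p2@ESC p3@(4,1) -> at (3,2): 0 [-], cum=2
Step 5: p0@ESC p1@ESC p2@ESC p3@ESC -> at (3,2): 0 [-], cum=2
Total visits = 2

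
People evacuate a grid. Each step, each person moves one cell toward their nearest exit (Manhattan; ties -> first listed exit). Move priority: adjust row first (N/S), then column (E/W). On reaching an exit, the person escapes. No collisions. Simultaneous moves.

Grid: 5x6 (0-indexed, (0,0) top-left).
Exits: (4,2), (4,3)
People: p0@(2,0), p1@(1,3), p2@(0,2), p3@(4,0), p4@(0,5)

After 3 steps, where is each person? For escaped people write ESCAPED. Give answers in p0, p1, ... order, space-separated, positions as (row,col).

Step 1: p0:(2,0)->(3,0) | p1:(1,3)->(2,3) | p2:(0,2)->(1,2) | p3:(4,0)->(4,1) | p4:(0,5)->(1,5)
Step 2: p0:(3,0)->(4,0) | p1:(2,3)->(3,3) | p2:(1,2)->(2,2) | p3:(4,1)->(4,2)->EXIT | p4:(1,5)->(2,5)
Step 3: p0:(4,0)->(4,1) | p1:(3,3)->(4,3)->EXIT | p2:(2,2)->(3,2) | p3:escaped | p4:(2,5)->(3,5)

(4,1) ESCAPED (3,2) ESCAPED (3,5)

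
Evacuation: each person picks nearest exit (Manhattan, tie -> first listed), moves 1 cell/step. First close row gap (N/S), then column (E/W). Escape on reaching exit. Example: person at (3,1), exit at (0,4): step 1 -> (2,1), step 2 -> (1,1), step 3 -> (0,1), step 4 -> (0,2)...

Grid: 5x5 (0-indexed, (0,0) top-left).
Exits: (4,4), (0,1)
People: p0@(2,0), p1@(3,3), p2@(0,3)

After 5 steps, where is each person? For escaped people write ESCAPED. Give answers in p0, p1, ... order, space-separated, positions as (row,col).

Step 1: p0:(2,0)->(1,0) | p1:(3,3)->(4,3) | p2:(0,3)->(0,2)
Step 2: p0:(1,0)->(0,0) | p1:(4,3)->(4,4)->EXIT | p2:(0,2)->(0,1)->EXIT
Step 3: p0:(0,0)->(0,1)->EXIT | p1:escaped | p2:escaped

ESCAPED ESCAPED ESCAPED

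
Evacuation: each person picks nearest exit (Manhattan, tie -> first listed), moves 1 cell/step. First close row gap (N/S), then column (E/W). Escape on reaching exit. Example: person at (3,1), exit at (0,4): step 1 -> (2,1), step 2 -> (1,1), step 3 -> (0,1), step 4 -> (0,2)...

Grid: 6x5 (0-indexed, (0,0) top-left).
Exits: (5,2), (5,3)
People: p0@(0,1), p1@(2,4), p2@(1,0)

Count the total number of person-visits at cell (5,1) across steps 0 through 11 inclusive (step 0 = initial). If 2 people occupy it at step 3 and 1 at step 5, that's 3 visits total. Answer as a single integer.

Step 0: p0@(0,1) p1@(2,4) p2@(1,0) -> at (5,1): 0 [-], cum=0
Step 1: p0@(1,1) p1@(3,4) p2@(2,0) -> at (5,1): 0 [-], cum=0
Step 2: p0@(2,1) p1@(4,4) p2@(3,0) -> at (5,1): 0 [-], cum=0
Step 3: p0@(3,1) p1@(5,4) p2@(4,0) -> at (5,1): 0 [-], cum=0
Step 4: p0@(4,1) p1@ESC p2@(5,0) -> at (5,1): 0 [-], cum=0
Step 5: p0@(5,1) p1@ESC p2@(5,1) -> at (5,1): 2 [p0,p2], cum=2
Step 6: p0@ESC p1@ESC p2@ESC -> at (5,1): 0 [-], cum=2
Total visits = 2

Answer: 2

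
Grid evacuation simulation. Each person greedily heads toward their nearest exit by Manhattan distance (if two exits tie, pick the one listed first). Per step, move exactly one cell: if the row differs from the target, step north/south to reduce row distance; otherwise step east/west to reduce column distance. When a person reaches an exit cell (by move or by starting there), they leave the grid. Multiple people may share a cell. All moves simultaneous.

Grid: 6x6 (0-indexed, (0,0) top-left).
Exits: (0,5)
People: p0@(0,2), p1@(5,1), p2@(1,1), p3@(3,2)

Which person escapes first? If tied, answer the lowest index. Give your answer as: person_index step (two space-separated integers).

Answer: 0 3

Derivation:
Step 1: p0:(0,2)->(0,3) | p1:(5,1)->(4,1) | p2:(1,1)->(0,1) | p3:(3,2)->(2,2)
Step 2: p0:(0,3)->(0,4) | p1:(4,1)->(3,1) | p2:(0,1)->(0,2) | p3:(2,2)->(1,2)
Step 3: p0:(0,4)->(0,5)->EXIT | p1:(3,1)->(2,1) | p2:(0,2)->(0,3) | p3:(1,2)->(0,2)
Step 4: p0:escaped | p1:(2,1)->(1,1) | p2:(0,3)->(0,4) | p3:(0,2)->(0,3)
Step 5: p0:escaped | p1:(1,1)->(0,1) | p2:(0,4)->(0,5)->EXIT | p3:(0,3)->(0,4)
Step 6: p0:escaped | p1:(0,1)->(0,2) | p2:escaped | p3:(0,4)->(0,5)->EXIT
Step 7: p0:escaped | p1:(0,2)->(0,3) | p2:escaped | p3:escaped
Step 8: p0:escaped | p1:(0,3)->(0,4) | p2:escaped | p3:escaped
Step 9: p0:escaped | p1:(0,4)->(0,5)->EXIT | p2:escaped | p3:escaped
Exit steps: [3, 9, 5, 6]
First to escape: p0 at step 3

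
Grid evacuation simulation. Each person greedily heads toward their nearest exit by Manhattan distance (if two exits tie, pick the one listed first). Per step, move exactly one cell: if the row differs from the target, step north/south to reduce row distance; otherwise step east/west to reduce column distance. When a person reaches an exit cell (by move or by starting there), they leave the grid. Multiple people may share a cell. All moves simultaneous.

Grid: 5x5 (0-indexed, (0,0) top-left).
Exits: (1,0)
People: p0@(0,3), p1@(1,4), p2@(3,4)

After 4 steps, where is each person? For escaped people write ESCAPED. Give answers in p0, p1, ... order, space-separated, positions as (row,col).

Step 1: p0:(0,3)->(1,3) | p1:(1,4)->(1,3) | p2:(3,4)->(2,4)
Step 2: p0:(1,3)->(1,2) | p1:(1,3)->(1,2) | p2:(2,4)->(1,4)
Step 3: p0:(1,2)->(1,1) | p1:(1,2)->(1,1) | p2:(1,4)->(1,3)
Step 4: p0:(1,1)->(1,0)->EXIT | p1:(1,1)->(1,0)->EXIT | p2:(1,3)->(1,2)

ESCAPED ESCAPED (1,2)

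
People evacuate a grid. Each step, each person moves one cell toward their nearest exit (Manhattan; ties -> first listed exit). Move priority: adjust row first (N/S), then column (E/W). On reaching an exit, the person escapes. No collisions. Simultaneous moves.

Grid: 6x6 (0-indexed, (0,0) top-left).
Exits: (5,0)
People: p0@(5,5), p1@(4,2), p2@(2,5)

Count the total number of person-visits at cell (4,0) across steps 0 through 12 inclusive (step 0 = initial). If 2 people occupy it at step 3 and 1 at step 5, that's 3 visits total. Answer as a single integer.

Answer: 0

Derivation:
Step 0: p0@(5,5) p1@(4,2) p2@(2,5) -> at (4,0): 0 [-], cum=0
Step 1: p0@(5,4) p1@(5,2) p2@(3,5) -> at (4,0): 0 [-], cum=0
Step 2: p0@(5,3) p1@(5,1) p2@(4,5) -> at (4,0): 0 [-], cum=0
Step 3: p0@(5,2) p1@ESC p2@(5,5) -> at (4,0): 0 [-], cum=0
Step 4: p0@(5,1) p1@ESC p2@(5,4) -> at (4,0): 0 [-], cum=0
Step 5: p0@ESC p1@ESC p2@(5,3) -> at (4,0): 0 [-], cum=0
Step 6: p0@ESC p1@ESC p2@(5,2) -> at (4,0): 0 [-], cum=0
Step 7: p0@ESC p1@ESC p2@(5,1) -> at (4,0): 0 [-], cum=0
Step 8: p0@ESC p1@ESC p2@ESC -> at (4,0): 0 [-], cum=0
Total visits = 0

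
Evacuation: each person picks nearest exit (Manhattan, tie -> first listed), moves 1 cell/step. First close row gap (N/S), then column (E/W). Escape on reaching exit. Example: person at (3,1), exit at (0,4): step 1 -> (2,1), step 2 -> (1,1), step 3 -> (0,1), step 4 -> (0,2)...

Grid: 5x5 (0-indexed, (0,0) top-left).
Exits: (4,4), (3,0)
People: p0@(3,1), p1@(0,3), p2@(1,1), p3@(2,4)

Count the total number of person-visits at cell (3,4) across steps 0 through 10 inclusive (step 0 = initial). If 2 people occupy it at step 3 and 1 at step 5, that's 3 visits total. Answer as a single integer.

Answer: 1

Derivation:
Step 0: p0@(3,1) p1@(0,3) p2@(1,1) p3@(2,4) -> at (3,4): 0 [-], cum=0
Step 1: p0@ESC p1@(1,3) p2@(2,1) p3@(3,4) -> at (3,4): 1 [p3], cum=1
Step 2: p0@ESC p1@(2,3) p2@(3,1) p3@ESC -> at (3,4): 0 [-], cum=1
Step 3: p0@ESC p1@(3,3) p2@ESC p3@ESC -> at (3,4): 0 [-], cum=1
Step 4: p0@ESC p1@(4,3) p2@ESC p3@ESC -> at (3,4): 0 [-], cum=1
Step 5: p0@ESC p1@ESC p2@ESC p3@ESC -> at (3,4): 0 [-], cum=1
Total visits = 1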